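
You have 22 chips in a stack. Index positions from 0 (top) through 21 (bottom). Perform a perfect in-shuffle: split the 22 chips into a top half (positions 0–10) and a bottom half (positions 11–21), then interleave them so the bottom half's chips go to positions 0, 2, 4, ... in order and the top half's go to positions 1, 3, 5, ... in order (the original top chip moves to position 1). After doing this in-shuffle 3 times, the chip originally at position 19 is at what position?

Track the chip's position through each in-shuffle:
19 → 16 → 10 → 21

21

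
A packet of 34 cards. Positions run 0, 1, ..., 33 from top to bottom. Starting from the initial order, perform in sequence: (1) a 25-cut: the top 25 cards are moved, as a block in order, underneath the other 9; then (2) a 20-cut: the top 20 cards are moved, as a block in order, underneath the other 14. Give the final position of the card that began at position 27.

16

Track the card from position 27 forward through each operation:
  after op 1 (cut 25): 27 → 2
  after op 2 (cut 20): 2 → 16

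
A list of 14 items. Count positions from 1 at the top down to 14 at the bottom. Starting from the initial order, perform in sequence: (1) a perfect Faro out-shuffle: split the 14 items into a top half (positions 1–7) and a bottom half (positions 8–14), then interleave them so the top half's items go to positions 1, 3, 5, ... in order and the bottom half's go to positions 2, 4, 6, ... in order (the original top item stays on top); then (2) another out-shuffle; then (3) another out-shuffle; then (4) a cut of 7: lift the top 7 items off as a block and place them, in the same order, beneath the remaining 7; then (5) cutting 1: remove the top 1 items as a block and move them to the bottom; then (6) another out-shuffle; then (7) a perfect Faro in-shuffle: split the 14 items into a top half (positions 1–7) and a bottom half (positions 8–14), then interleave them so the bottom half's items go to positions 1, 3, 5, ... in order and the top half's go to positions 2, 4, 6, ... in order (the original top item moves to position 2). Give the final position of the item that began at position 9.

3

Track the item from position 9 forward through each operation:
  after op 1 (out-shuffle): 9 → 4
  after op 2 (out-shuffle): 4 → 7
  after op 3 (out-shuffle): 7 → 13
  after op 4 (cut 7): 13 → 6
  after op 5 (cut 1): 6 → 5
  after op 6 (out-shuffle): 5 → 9
  after op 7 (in-shuffle): 9 → 3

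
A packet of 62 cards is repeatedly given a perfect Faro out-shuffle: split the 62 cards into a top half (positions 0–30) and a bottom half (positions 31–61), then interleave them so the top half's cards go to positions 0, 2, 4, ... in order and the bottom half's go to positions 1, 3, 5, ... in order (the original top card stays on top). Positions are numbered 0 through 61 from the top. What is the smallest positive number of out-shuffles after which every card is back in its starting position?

60

The out-shuffle permutes the 62 positions with cycle lengths [1, 1, 60].
Every card is home exactly when every cycle has completed a whole number of laps, i.e. after lcm(1, 60) = 60 out-shuffles.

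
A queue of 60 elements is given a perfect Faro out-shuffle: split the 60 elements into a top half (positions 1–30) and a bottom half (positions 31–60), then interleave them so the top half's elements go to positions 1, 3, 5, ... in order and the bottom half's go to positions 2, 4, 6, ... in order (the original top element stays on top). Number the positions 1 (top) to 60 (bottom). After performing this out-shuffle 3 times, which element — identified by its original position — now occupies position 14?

Work backwards from position 14, undoing one out-shuffle at a time:
14 ← 37 ← 19 ← 10
So the element now at position 14 started at position 10.

10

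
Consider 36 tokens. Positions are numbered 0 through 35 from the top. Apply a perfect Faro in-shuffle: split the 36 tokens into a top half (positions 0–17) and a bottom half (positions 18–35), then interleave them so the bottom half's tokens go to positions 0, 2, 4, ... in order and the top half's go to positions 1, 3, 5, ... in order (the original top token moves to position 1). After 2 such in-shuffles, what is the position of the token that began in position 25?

Track the token's position through each in-shuffle:
25 → 14 → 29

29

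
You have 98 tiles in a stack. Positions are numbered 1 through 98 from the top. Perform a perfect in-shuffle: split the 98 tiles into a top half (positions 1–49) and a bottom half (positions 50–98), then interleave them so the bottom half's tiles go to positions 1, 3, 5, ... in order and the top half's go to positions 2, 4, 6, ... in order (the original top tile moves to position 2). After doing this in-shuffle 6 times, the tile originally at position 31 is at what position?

4

Track the tile's position through each in-shuffle:
31 → 62 → 25 → 50 → 1 → 2 → 4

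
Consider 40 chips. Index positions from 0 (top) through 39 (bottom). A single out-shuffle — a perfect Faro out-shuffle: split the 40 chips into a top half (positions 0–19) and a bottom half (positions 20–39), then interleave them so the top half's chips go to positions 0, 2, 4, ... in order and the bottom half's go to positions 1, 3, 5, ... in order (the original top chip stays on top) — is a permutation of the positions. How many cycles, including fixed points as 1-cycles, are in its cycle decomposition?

Trace each unvisited position around until it returns:
(0) (1 2 4 8 16 32 ... len 12) (3 6 12 24 9 18 ... len 12) (7 14 28 17 34 29 ... len 12) (13 26) (39)
6 cycles in total.

6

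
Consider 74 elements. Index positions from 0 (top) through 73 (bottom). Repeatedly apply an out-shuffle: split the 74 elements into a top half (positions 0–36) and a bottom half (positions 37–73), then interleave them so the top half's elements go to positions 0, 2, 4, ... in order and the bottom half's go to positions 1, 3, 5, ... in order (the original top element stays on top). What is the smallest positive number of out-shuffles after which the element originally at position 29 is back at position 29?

9

Follow position 29 under repeated out-shuffles:
29 → 58 → 43 → 13 → 26 → 52 → 31 → 62 → 51 → 29
It first returns after 9 out-shuffles.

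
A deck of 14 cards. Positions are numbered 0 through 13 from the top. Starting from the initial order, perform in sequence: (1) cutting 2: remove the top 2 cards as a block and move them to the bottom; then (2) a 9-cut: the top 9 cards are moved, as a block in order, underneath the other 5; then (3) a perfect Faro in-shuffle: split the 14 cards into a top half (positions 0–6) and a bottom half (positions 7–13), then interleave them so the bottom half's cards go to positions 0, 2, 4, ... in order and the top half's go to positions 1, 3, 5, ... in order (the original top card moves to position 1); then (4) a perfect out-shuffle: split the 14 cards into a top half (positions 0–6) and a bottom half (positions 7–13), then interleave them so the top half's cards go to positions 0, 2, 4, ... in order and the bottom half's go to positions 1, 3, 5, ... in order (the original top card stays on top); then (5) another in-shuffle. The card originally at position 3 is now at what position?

12

Track the card from position 3 forward through each operation:
  after op 1 (cut 2): 3 → 1
  after op 2 (cut 9): 1 → 6
  after op 3 (in-shuffle): 6 → 13
  after op 4 (out-shuffle): 13 → 13
  after op 5 (in-shuffle): 13 → 12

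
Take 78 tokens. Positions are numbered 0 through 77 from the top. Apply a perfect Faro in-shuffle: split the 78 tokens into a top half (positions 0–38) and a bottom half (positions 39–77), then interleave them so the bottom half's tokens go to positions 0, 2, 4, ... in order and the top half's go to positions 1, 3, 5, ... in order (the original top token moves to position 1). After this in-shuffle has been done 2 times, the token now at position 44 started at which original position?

30

Work backwards from position 44, undoing one in-shuffle at a time:
44 ← 61 ← 30
So the token now at position 44 started at position 30.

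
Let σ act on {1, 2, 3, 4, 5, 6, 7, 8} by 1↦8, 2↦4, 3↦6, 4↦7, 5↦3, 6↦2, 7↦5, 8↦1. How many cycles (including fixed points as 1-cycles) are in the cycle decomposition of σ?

2

Cycle decomposition: (1 8) (2 4 7 5 3 6).
2 cycles.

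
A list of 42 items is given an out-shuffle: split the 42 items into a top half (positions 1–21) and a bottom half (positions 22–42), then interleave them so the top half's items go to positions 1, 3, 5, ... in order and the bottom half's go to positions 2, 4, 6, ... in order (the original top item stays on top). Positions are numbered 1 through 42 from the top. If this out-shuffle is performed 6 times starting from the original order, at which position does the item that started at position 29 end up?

30

Track the item's position through each out-shuffle:
29 → 16 → 31 → 20 → 39 → 36 → 30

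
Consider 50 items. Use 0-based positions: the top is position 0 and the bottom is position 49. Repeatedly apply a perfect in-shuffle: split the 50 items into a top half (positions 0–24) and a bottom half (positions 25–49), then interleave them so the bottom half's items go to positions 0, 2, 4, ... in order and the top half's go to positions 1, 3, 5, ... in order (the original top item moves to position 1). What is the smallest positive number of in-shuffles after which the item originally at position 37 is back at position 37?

Follow position 37 under repeated in-shuffles:
37 → 24 → 49 → 48 → 46 → 42 → 34 → 18 → 37
It first returns after 8 in-shuffles.

8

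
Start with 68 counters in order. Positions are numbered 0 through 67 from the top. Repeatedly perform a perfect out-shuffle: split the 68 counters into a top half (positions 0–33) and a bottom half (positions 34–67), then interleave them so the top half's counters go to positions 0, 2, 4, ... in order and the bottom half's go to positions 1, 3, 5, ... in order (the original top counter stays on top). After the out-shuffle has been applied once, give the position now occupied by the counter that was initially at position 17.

Track the counter's position through each out-shuffle:
17 → 34

34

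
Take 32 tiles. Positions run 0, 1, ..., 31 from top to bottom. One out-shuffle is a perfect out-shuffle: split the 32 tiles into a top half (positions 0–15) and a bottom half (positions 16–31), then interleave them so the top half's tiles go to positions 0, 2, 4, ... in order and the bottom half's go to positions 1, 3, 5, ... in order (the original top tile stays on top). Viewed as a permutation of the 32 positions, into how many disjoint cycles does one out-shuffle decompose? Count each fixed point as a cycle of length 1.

Trace each unvisited position around until it returns:
(0) (1 2 4 8 16) (3 6 12 24 17) (5 10 20 9 18) (7 14 28 25 19) (11 22 13 26 21) (15 30 29 27 23) (31)
8 cycles in total.

8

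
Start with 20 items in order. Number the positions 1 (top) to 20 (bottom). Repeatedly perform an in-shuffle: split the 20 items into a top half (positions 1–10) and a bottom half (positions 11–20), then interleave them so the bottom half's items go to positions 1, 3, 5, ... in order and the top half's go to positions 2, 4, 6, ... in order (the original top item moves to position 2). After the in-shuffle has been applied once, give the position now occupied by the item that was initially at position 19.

Track the item's position through each in-shuffle:
19 → 17

17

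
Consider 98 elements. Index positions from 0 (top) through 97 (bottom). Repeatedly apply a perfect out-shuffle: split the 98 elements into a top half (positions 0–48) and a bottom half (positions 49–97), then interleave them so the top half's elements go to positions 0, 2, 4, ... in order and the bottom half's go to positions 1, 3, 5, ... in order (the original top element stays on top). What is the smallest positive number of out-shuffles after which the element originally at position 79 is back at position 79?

48

Follow position 79 under repeated out-shuffles:
79 → 61 → 25 → 50 → 3 → 6 → 12 → 24 → ... → 79 (length 48)
It first returns after 48 out-shuffles.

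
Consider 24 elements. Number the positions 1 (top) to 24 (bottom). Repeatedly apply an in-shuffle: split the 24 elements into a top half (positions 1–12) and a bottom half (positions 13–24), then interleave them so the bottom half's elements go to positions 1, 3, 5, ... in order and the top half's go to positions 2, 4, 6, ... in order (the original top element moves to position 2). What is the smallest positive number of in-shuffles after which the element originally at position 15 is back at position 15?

Follow position 15 under repeated in-shuffles:
15 → 5 → 10 → 20 → 15
It first returns after 4 in-shuffles.

4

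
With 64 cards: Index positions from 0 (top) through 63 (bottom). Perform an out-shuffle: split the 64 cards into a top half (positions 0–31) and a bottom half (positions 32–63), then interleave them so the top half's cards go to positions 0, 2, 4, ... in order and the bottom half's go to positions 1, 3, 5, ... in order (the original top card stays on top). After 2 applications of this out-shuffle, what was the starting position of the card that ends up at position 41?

Work backwards from position 41, undoing one out-shuffle at a time:
41 ← 52 ← 26
So the card now at position 41 started at position 26.

26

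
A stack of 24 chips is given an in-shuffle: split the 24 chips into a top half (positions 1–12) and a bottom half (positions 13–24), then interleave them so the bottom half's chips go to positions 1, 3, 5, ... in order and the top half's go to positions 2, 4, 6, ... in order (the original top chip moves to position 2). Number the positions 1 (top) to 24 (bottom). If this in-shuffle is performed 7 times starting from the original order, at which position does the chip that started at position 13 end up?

Track the chip's position through each in-shuffle:
13 → 1 → 2 → 4 → 8 → 16 → 7 → 14

14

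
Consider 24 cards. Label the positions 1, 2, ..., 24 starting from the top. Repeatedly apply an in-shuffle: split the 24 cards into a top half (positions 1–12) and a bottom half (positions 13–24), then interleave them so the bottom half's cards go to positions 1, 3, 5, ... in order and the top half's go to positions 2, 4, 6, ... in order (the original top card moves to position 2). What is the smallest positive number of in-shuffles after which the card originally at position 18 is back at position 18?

Follow position 18 under repeated in-shuffles:
18 → 11 → 22 → 19 → 13 → 1 → 2 → 4 → 8 → 16 → 7 → 14 → 3 → 6 → 12 → 24 → 23 → 21 → 17 → 9 → 18
It first returns after 20 in-shuffles.

20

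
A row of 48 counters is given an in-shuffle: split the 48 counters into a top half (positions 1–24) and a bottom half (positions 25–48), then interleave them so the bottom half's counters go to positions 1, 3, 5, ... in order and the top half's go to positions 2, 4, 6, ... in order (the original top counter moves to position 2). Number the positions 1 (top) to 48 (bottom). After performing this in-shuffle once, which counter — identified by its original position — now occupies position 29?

Work backwards from position 29, undoing one in-shuffle at a time:
29 ← 39
So the counter now at position 29 started at position 39.

39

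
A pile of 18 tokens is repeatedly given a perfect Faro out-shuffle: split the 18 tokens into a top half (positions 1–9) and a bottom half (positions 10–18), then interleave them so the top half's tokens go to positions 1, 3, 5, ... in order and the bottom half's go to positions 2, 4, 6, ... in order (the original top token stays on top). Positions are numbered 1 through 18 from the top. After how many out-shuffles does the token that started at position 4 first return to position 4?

Follow position 4 under repeated out-shuffles:
4 → 7 → 13 → 8 → 15 → 12 → 6 → 11 → 4
It first returns after 8 out-shuffles.

8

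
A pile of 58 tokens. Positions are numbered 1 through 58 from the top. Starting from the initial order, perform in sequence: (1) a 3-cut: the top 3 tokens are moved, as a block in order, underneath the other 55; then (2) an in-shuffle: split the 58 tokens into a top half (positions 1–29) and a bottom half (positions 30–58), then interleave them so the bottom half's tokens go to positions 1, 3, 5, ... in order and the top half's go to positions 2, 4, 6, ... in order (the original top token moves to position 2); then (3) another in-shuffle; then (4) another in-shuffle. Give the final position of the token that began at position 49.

14

Track the token from position 49 forward through each operation:
  after op 1 (cut 3): 49 → 46
  after op 2 (in-shuffle): 46 → 33
  after op 3 (in-shuffle): 33 → 7
  after op 4 (in-shuffle): 7 → 14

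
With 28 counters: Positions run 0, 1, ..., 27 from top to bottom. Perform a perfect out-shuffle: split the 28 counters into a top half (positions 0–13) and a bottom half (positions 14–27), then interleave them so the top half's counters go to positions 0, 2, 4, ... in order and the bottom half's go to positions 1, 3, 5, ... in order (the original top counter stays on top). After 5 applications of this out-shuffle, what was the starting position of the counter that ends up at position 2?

22

Work backwards from position 2, undoing one out-shuffle at a time:
2 ← 1 ← 14 ← 7 ← 17 ← 22
So the counter now at position 2 started at position 22.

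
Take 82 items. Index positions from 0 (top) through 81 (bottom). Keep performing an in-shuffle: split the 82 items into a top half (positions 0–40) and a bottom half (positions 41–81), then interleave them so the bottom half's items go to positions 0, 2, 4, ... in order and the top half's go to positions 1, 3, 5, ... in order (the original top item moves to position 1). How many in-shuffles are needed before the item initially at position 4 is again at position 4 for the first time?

82

Follow position 4 under repeated in-shuffles:
4 → 9 → 19 → 39 → 79 → 76 → 70 → 58 → ... → 4 (length 82)
It first returns after 82 in-shuffles.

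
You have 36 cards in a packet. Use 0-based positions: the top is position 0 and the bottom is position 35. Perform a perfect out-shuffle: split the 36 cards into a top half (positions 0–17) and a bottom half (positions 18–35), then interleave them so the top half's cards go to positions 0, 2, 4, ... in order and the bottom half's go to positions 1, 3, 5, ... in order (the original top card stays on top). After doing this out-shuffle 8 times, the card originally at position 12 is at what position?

27

Track the card's position through each out-shuffle:
12 → 24 → 13 → 26 → 17 → 34 → 33 → 31 → 27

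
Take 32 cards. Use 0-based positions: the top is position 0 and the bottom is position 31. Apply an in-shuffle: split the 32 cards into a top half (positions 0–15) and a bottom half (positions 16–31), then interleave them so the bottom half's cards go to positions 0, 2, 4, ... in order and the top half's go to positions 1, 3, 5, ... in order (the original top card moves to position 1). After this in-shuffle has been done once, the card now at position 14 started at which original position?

23

Work backwards from position 14, undoing one in-shuffle at a time:
14 ← 23
So the card now at position 14 started at position 23.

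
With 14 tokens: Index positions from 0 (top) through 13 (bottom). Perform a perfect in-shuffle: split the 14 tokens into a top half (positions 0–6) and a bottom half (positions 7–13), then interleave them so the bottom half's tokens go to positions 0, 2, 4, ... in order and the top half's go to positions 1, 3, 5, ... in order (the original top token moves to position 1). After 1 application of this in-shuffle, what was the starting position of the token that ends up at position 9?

4

Work backwards from position 9, undoing one in-shuffle at a time:
9 ← 4
So the token now at position 9 started at position 4.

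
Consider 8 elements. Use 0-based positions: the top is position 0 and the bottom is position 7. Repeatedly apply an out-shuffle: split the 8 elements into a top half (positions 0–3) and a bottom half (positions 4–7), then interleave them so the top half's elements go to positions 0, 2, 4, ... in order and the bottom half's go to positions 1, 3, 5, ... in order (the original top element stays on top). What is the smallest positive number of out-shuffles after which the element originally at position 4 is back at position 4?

Follow position 4 under repeated out-shuffles:
4 → 1 → 2 → 4
It first returns after 3 out-shuffles.

3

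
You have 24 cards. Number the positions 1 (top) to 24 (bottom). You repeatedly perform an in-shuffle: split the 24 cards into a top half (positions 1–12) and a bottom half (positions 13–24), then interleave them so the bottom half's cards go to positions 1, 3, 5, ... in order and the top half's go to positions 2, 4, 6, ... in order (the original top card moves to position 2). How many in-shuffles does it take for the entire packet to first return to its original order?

The in-shuffle permutes the 24 positions with cycle lengths [4, 20].
Every card is home exactly when every cycle has completed a whole number of laps, i.e. after lcm(4, 20) = 20 in-shuffles.

20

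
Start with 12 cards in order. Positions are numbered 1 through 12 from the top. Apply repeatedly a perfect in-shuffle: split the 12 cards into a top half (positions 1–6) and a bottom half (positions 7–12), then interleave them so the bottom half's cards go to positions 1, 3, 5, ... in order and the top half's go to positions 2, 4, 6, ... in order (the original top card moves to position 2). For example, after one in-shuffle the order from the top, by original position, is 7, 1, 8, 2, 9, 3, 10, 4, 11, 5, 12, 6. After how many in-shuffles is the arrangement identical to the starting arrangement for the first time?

12

The in-shuffle permutes the 12 positions with cycle lengths [12].
Every card is home exactly when every cycle has completed a whole number of laps, i.e. after lcm(12) = 12 in-shuffles.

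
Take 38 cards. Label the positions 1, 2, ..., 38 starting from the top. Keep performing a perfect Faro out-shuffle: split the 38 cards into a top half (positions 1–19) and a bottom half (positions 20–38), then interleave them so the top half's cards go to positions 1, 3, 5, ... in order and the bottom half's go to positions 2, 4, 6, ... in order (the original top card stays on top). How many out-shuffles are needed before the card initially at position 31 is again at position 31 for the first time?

Follow position 31 under repeated out-shuffles:
31 → 24 → 10 → 19 → 37 → 36 → 34 → 30 → ... → 31 (length 36)
It first returns after 36 out-shuffles.

36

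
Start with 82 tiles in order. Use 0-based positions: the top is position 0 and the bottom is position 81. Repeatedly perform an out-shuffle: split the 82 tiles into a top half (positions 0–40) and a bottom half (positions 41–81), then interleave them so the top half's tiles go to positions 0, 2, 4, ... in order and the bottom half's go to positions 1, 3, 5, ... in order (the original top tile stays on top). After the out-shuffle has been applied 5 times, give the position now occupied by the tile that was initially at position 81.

81

Position 81 is a fixed point of every out-shuffle, so the tile never moves.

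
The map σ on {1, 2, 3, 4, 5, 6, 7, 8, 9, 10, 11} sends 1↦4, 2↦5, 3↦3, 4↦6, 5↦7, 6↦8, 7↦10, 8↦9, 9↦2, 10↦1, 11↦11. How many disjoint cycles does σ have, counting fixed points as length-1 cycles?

3

Cycle decomposition: (1 4 6 8 9 2 5 7 10) (3) (11).
3 cycles.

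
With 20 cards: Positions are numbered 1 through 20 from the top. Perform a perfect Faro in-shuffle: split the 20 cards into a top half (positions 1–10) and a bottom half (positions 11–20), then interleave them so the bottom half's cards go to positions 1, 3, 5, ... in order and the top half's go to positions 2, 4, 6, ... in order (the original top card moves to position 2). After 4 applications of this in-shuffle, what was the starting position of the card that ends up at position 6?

3

Work backwards from position 6, undoing one in-shuffle at a time:
6 ← 3 ← 12 ← 6 ← 3
So the card now at position 6 started at position 3.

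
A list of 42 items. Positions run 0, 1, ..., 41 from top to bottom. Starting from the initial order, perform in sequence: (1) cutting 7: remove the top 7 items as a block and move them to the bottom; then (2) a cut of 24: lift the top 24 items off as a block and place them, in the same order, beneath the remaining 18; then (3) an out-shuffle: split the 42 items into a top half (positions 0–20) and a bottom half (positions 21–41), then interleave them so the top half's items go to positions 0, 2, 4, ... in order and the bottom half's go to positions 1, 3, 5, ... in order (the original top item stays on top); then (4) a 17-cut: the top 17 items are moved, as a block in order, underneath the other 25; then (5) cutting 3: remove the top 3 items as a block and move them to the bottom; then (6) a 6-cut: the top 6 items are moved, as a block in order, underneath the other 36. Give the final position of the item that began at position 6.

8

Track the item from position 6 forward through each operation:
  after op 1 (cut 7): 6 → 41
  after op 2 (cut 24): 41 → 17
  after op 3 (out-shuffle): 17 → 34
  after op 4 (cut 17): 34 → 17
  after op 5 (cut 3): 17 → 14
  after op 6 (cut 6): 14 → 8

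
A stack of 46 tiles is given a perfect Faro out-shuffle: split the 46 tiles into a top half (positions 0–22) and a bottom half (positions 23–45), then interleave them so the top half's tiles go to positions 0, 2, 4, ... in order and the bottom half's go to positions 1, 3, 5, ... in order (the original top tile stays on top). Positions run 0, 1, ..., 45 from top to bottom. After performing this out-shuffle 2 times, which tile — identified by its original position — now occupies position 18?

Work backwards from position 18, undoing one out-shuffle at a time:
18 ← 9 ← 27
So the tile now at position 18 started at position 27.

27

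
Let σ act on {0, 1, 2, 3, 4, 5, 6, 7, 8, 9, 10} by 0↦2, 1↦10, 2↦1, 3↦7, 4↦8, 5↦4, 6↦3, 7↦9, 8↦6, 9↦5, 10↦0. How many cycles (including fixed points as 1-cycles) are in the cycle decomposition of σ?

2

Cycle decomposition: (0 2 1 10) (3 7 9 5 4 8 6).
2 cycles.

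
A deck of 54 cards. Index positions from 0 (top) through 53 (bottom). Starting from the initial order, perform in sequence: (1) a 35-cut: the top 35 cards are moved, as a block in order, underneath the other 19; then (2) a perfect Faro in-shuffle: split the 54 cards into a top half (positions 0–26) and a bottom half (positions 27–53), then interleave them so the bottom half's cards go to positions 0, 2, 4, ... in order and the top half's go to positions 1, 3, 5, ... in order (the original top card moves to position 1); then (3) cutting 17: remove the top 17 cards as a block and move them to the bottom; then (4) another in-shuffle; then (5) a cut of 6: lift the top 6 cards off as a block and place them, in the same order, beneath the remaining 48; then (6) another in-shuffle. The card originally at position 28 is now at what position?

28

Track the card from position 28 forward through each operation:
  after op 1 (cut 35): 28 → 47
  after op 2 (in-shuffle): 47 → 40
  after op 3 (cut 17): 40 → 23
  after op 4 (in-shuffle): 23 → 47
  after op 5 (cut 6): 47 → 41
  after op 6 (in-shuffle): 41 → 28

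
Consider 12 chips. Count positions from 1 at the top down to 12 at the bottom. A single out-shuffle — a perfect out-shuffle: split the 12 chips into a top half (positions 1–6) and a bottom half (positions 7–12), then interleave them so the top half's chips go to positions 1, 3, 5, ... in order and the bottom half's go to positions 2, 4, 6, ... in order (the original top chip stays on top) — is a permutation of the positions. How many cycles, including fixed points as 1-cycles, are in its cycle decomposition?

Trace each unvisited position around until it returns:
(1) (2 3 5 9 6 11 10 8 4 7) (12)
3 cycles in total.

3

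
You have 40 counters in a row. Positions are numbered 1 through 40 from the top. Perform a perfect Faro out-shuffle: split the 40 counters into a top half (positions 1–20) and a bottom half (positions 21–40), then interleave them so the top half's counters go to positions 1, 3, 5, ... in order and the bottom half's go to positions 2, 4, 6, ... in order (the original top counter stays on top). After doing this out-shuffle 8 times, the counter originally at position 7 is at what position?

16

Track the counter's position through each out-shuffle:
7 → 13 → 25 → 10 → 19 → 37 → 34 → 28 → 16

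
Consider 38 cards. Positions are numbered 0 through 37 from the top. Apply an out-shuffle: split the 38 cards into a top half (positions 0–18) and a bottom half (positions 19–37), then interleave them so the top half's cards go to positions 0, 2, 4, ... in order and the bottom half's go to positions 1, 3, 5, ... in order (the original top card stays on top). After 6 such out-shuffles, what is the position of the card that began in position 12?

28

Track the card's position through each out-shuffle:
12 → 24 → 11 → 22 → 7 → 14 → 28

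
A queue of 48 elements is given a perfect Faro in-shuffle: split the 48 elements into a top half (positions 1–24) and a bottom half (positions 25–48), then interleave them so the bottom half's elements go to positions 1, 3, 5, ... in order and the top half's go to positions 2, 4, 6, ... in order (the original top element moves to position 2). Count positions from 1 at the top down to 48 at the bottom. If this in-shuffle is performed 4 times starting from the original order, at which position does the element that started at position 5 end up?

Track the element's position through each in-shuffle:
5 → 10 → 20 → 40 → 31

31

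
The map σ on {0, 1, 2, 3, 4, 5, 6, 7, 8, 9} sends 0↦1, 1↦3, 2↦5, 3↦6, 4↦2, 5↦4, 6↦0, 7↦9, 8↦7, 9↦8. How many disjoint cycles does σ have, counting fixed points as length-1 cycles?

3

Cycle decomposition: (0 1 3 6) (2 5 4) (7 9 8).
3 cycles.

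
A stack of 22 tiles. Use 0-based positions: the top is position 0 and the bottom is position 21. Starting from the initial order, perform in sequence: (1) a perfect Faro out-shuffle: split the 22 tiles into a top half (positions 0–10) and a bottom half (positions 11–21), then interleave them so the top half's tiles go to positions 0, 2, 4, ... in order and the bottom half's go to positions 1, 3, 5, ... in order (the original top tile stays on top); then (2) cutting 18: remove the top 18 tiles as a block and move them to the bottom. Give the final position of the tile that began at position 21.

Track the tile from position 21 forward through each operation:
  after op 1 (out-shuffle): 21 → 21
  after op 2 (cut 18): 21 → 3

3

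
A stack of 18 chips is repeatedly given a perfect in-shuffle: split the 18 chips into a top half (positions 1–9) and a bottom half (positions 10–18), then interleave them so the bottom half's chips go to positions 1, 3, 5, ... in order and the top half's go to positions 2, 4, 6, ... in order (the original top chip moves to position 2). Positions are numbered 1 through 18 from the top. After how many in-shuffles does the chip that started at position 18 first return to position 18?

Follow position 18 under repeated in-shuffles:
18 → 17 → 15 → 11 → 3 → 6 → 12 → 5 → 10 → 1 → 2 → 4 → 8 → 16 → 13 → 7 → 14 → 9 → 18
It first returns after 18 in-shuffles.

18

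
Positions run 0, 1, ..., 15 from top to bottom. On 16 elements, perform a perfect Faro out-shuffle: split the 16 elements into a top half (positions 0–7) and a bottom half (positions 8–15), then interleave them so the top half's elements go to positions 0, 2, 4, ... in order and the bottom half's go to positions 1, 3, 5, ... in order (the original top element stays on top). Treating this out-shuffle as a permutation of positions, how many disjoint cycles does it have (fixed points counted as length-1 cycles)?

6

Trace each unvisited position around until it returns:
(0) (1 2 4 8) (3 6 12 9) (5 10) (7 14 13 11) (15)
6 cycles in total.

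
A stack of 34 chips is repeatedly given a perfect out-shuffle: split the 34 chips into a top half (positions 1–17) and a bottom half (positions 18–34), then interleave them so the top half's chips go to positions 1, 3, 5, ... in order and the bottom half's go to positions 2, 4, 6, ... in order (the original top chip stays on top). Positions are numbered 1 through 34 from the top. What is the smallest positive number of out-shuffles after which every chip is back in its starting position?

The out-shuffle permutes the 34 positions with cycle lengths [1, 1, 2, 10, 10, 10].
Every chip is home exactly when every cycle has completed a whole number of laps, i.e. after lcm(1, 2, 10) = 10 out-shuffles.

10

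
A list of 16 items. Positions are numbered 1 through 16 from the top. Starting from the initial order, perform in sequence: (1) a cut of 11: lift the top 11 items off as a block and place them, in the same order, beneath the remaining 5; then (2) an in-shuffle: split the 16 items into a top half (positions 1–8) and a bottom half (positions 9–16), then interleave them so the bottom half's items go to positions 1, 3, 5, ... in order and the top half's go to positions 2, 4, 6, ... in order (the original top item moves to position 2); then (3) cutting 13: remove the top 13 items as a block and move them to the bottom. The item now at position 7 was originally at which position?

Undo the operations in reverse order, starting from position 7:
  undo op 3 (cut 13): 7 ← 4
  undo op 2 (in-shuffle, from top half): 4 ← 2
  undo op 1 (cut 11): 2 ← 13
So the item at position 7 came from original position 13.

13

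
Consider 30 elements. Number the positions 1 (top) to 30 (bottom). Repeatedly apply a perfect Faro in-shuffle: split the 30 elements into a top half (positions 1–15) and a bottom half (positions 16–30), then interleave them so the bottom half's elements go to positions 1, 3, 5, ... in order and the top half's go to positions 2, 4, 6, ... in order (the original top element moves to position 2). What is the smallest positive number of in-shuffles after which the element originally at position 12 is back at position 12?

5

Follow position 12 under repeated in-shuffles:
12 → 24 → 17 → 3 → 6 → 12
It first returns after 5 in-shuffles.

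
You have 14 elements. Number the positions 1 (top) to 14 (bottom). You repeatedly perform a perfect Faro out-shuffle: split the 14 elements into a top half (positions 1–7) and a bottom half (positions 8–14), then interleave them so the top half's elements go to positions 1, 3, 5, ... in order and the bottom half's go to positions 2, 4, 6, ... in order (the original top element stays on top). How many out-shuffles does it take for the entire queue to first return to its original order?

The out-shuffle permutes the 14 positions with cycle lengths [1, 1, 12].
Every element is home exactly when every cycle has completed a whole number of laps, i.e. after lcm(1, 12) = 12 out-shuffles.

12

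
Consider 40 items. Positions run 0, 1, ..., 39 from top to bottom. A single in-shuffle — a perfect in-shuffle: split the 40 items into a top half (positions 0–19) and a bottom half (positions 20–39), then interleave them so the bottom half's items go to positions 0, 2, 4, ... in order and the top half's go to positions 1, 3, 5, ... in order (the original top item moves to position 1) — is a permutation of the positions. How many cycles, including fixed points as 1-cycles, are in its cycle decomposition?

2

Trace each unvisited position around until it returns:
(0 1 3 7 15 31 ... len 20) (2 5 11 23 6 13 ... len 20)
2 cycles in total.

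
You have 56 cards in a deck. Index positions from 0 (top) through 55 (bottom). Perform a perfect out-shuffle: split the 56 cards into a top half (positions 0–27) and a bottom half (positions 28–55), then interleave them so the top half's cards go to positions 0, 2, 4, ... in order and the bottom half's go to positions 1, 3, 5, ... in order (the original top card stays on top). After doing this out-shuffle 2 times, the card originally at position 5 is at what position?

20

Track the card's position through each out-shuffle:
5 → 10 → 20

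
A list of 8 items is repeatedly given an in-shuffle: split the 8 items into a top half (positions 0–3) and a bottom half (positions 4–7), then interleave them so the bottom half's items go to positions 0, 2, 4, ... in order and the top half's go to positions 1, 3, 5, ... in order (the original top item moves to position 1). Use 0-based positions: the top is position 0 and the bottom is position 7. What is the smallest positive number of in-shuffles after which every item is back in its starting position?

6

The in-shuffle permutes the 8 positions with cycle lengths [2, 6].
Every item is home exactly when every cycle has completed a whole number of laps, i.e. after lcm(2, 6) = 6 in-shuffles.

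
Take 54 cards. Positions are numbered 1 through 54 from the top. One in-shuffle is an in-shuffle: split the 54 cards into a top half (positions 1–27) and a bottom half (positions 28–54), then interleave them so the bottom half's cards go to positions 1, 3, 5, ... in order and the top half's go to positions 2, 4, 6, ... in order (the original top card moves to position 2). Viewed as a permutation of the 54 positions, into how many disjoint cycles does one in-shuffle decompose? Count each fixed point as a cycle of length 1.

4

Trace each unvisited position around until it returns:
(1 2 4 8 16 32 ... len 20) (3 6 12 24 48 41 ... len 20) (5 10 20 40 25 50 45 35 15 30) (11 22 44 33)
4 cycles in total.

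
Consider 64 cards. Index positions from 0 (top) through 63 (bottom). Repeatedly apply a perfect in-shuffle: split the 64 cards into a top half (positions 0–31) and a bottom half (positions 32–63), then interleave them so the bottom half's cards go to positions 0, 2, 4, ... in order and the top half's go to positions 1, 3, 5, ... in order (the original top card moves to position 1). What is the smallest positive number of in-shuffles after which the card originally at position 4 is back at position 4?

Follow position 4 under repeated in-shuffles:
4 → 9 → 19 → 39 → 14 → 29 → 59 → 54 → 44 → 24 → 49 → 34 → 4
It first returns after 12 in-shuffles.

12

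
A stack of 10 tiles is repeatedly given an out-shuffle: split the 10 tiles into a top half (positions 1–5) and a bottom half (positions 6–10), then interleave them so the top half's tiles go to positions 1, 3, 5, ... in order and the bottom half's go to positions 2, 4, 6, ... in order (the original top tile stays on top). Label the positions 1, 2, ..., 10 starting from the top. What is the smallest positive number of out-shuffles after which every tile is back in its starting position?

6

The out-shuffle permutes the 10 positions with cycle lengths [1, 1, 2, 6].
Every tile is home exactly when every cycle has completed a whole number of laps, i.e. after lcm(1, 2, 6) = 6 out-shuffles.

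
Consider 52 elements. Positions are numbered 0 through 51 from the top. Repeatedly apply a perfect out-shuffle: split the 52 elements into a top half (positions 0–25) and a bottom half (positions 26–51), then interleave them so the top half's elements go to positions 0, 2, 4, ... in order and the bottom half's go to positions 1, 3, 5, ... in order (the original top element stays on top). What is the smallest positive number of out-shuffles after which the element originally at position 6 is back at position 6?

Follow position 6 under repeated out-shuffles:
6 → 12 → 24 → 48 → 45 → 39 → 27 → 3 → 6
It first returns after 8 out-shuffles.

8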